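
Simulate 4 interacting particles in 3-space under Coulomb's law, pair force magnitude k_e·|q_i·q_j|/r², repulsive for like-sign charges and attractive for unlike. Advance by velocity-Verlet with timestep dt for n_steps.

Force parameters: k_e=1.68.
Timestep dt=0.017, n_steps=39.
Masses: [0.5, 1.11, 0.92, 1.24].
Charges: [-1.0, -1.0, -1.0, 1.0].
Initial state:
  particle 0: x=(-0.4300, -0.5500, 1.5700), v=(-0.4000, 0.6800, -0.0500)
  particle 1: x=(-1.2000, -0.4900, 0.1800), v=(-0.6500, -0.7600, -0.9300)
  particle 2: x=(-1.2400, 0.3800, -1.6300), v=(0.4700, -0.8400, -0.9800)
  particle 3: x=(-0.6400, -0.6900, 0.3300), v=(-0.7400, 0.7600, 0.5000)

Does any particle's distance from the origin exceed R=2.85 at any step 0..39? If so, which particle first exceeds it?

step 0: x0=(-0.4300, -0.5500, 1.5700) x1=(-1.2000, -0.4900, 0.1800) x2=(-1.2400, 0.3800, -1.6300) x3=(-0.6400, -0.6900, 0.3300)
step 1: x0=(-0.4367, -0.5385, 1.5691) x1=(-1.2106, -0.5031, 0.1643) x2=(-1.2320, 0.3657, -1.6467) x3=(-0.6530, -0.6769, 0.3385)
step 2: x0=(-0.4434, -0.5271, 1.5679) x1=(-1.2201, -0.5166, 0.1489) x2=(-1.2240, 0.3515, -1.6635) x3=(-0.6670, -0.6634, 0.3468)
step 3: x0=(-0.4500, -0.5158, 1.5666) x1=(-1.2287, -0.5305, 0.1338) x2=(-1.2160, 0.3373, -1.6803) x3=(-0.6820, -0.6496, 0.3550)
step 4: x0=(-0.4565, -0.5045, 1.5650) x1=(-1.2362, -0.5446, 0.1192) x2=(-1.2079, 0.3231, -1.6972) x3=(-0.6978, -0.6355, 0.3629)
step 5: x0=(-0.4629, -0.4934, 1.5632) x1=(-1.2427, -0.5590, 0.1049) x2=(-1.1999, 0.3089, -1.7142) x3=(-0.7147, -0.6212, 0.3706)
step 6: x0=(-0.4693, -0.4823, 1.5612) x1=(-1.2482, -0.5735, 0.0912) x2=(-1.1918, 0.2948, -1.7313) x3=(-0.7325, -0.6068, 0.3780)
step 7: x0=(-0.4756, -0.4713, 1.5589) x1=(-1.2527, -0.5882, 0.0781) x2=(-1.1837, 0.2807, -1.7484) x3=(-0.7512, -0.5922, 0.3851)
step 8: x0=(-0.4819, -0.4603, 1.5564) x1=(-1.2562, -0.6029, 0.0656) x2=(-1.1757, 0.2666, -1.7657) x3=(-0.7708, -0.5775, 0.3917)
step 9: x0=(-0.4882, -0.4494, 1.5536) x1=(-1.2586, -0.6177, 0.0537) x2=(-1.1676, 0.2525, -1.7829) x3=(-0.7914, -0.5629, 0.3979)
step 10: x0=(-0.4945, -0.4386, 1.5505) x1=(-1.2602, -0.6324, 0.0426) x2=(-1.1594, 0.2385, -1.8003) x3=(-0.8127, -0.5483, 0.4036)
step 11: x0=(-0.5008, -0.4277, 1.5472) x1=(-1.2608, -0.6469, 0.0322) x2=(-1.1513, 0.2245, -1.8177) x3=(-0.8350, -0.5338, 0.4088)
step 12: x0=(-0.5072, -0.4169, 1.5435) x1=(-1.2605, -0.6613, 0.0227) x2=(-1.1432, 0.2106, -1.8352) x3=(-0.8580, -0.5195, 0.4135)
step 13: x0=(-0.5136, -0.4062, 1.5396) x1=(-1.2594, -0.6754, 0.0140) x2=(-1.1350, 0.1966, -1.8527) x3=(-0.8817, -0.5055, 0.4175)
step 14: x0=(-0.5200, -0.3955, 1.5354) x1=(-1.2575, -0.6892, 0.0061) x2=(-1.1269, 0.1827, -1.8704) x3=(-0.9062, -0.4917, 0.4210)
step 15: x0=(-0.5265, -0.3847, 1.5309) x1=(-1.2548, -0.7026, -0.0008) x2=(-1.1187, 0.1689, -1.8881) x3=(-0.9313, -0.4784, 0.4237)
step 16: x0=(-0.5331, -0.3740, 1.5262) x1=(-1.2516, -0.7156, -0.0068) x2=(-1.1105, 0.1550, -1.9058) x3=(-0.9569, -0.4654, 0.4259)
step 17: x0=(-0.5398, -0.3633, 1.5211) x1=(-1.2477, -0.7281, -0.0119) x2=(-1.1024, 0.1413, -1.9236) x3=(-0.9830, -0.4529, 0.4273)
step 18: x0=(-0.5467, -0.3526, 1.5158) x1=(-1.2433, -0.7400, -0.0161) x2=(-1.0942, 0.1275, -1.9415) x3=(-1.0096, -0.4409, 0.4281)
step 19: x0=(-0.5536, -0.3418, 1.5102) x1=(-1.2384, -0.7514, -0.0193) x2=(-1.0860, 0.1138, -1.9594) x3=(-1.0365, -0.4294, 0.4282)
step 20: x0=(-0.5607, -0.3311, 1.5043) x1=(-1.2332, -0.7622, -0.0216) x2=(-1.0778, 0.1001, -1.9774) x3=(-1.0636, -0.4185, 0.4276)
step 21: x0=(-0.5679, -0.3203, 1.4982) x1=(-1.2277, -0.7722, -0.0230) x2=(-1.0696, 0.0864, -1.9955) x3=(-1.0910, -0.4083, 0.4264)
step 22: x0=(-0.5753, -0.3095, 1.4918) x1=(-1.2220, -0.7817, -0.0235) x2=(-1.0614, 0.0728, -2.0136) x3=(-1.1185, -0.3987, 0.4245)
step 23: x0=(-0.5829, -0.2987, 1.4852) x1=(-1.2161, -0.7904, -0.0231) x2=(-1.0532, 0.0592, -2.0318) x3=(-1.1461, -0.3898, 0.4219)
step 24: x0=(-0.5906, -0.2878, 1.4784) x1=(-1.2101, -0.7983, -0.0219) x2=(-1.0450, 0.0456, -2.0500) x3=(-1.1737, -0.3815, 0.4188)
step 25: x0=(-0.5985, -0.2769, 1.4714) x1=(-1.2042, -0.8056, -0.0199) x2=(-1.0368, 0.0321, -2.0683) x3=(-1.2012, -0.3740, 0.4150)
step 26: x0=(-0.6067, -0.2659, 1.4642) x1=(-1.1982, -0.8121, -0.0171) x2=(-1.0286, 0.0186, -2.0867) x3=(-1.2286, -0.3671, 0.4107)
step 27: x0=(-0.6150, -0.2549, 1.4568) x1=(-1.1924, -0.8179, -0.0136) x2=(-1.0204, 0.0051, -2.1051) x3=(-1.2558, -0.3610, 0.4058)
step 28: x0=(-0.6235, -0.2439, 1.4493) x1=(-1.1868, -0.8229, -0.0094) x2=(-1.0122, -0.0083, -2.1236) x3=(-1.2828, -0.3555, 0.4004)
step 29: x0=(-0.6322, -0.2327, 1.4416) x1=(-1.1814, -0.8272, -0.0045) x2=(-1.0040, -0.0218, -2.1421) x3=(-1.3094, -0.3508, 0.3945)
step 30: x0=(-0.6412, -0.2215, 1.4338) x1=(-1.1763, -0.8308, 0.0010) x2=(-0.9959, -0.0351, -2.1607) x3=(-1.3358, -0.3468, 0.3882)
step 31: x0=(-0.6503, -0.2103, 1.4258) x1=(-1.1715, -0.8336, 0.0071) x2=(-0.9877, -0.0485, -2.1793) x3=(-1.3617, -0.3434, 0.3814)
step 32: x0=(-0.6597, -0.1990, 1.4178) x1=(-1.1671, -0.8357, 0.0138) x2=(-0.9795, -0.0618, -2.1980) x3=(-1.3872, -0.3408, 0.3742)
step 33: x0=(-0.6692, -0.1875, 1.4096) x1=(-1.1631, -0.8372, 0.0209) x2=(-0.9714, -0.0751, -2.2167) x3=(-1.4123, -0.3388, 0.3666)
step 34: x0=(-0.6790, -0.1761, 1.4014) x1=(-1.1595, -0.8379, 0.0285) x2=(-0.9632, -0.0884, -2.2355) x3=(-1.4369, -0.3375, 0.3587)
step 35: x0=(-0.6890, -0.1645, 1.3931) x1=(-1.1564, -0.8380, 0.0366) x2=(-0.9551, -0.1017, -2.2544) x3=(-1.4609, -0.3368, 0.3505)
step 36: x0=(-0.6993, -0.1528, 1.3848) x1=(-1.1538, -0.8375, 0.0450) x2=(-0.9470, -0.1149, -2.2733) x3=(-1.4844, -0.3367, 0.3420)
step 37: x0=(-0.7097, -0.1411, 1.3764) x1=(-1.1518, -0.8363, 0.0538) x2=(-0.9388, -0.1282, -2.2923) x3=(-1.5074, -0.3373, 0.3332)
step 38: x0=(-0.7204, -0.1292, 1.3680) x1=(-1.1503, -0.8345, 0.0629) x2=(-0.9307, -0.1414, -2.3113) x3=(-1.5297, -0.3385, 0.3242)
step 39: x0=(-0.7312, -0.1173, 1.3596) x1=(-1.1494, -0.8321, 0.0722) x2=(-0.9226, -0.1545, -2.3303) x3=(-1.5514, -0.3402, 0.3150)

no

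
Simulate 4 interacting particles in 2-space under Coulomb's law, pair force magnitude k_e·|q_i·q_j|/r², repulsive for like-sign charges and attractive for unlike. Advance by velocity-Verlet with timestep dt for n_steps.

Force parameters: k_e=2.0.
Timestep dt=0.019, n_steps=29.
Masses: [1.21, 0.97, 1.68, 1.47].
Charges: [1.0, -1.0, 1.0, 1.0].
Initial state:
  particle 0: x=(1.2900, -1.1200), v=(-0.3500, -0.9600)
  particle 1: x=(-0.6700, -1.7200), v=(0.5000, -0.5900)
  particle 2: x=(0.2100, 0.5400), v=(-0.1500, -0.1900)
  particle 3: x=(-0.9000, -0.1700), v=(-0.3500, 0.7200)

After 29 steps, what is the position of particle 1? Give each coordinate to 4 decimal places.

step 0: x0=(1.2900, -1.1200) x1=(-0.6700, -1.7200) x2=(0.2100, 0.5400) x3=(-0.9000, -0.1700)
step 1: x0=(1.2834, -1.1383) x1=(-0.6604, -1.7310) x2=(0.2072, 0.5365) x3=(-0.9068, -0.1565)
step 2: x0=(1.2768, -1.1569) x1=(-0.6507, -1.7415) x2=(0.2045, 0.5331) x3=(-0.9139, -0.1433)
step 3: x0=(1.2702, -1.1757) x1=(-0.6407, -1.7516) x2=(0.2020, 0.5299) x3=(-0.9213, -0.1303)
step 4: x0=(1.2637, -1.1946) x1=(-0.6306, -1.7612) x2=(0.1996, 0.5268) x3=(-0.9289, -0.1177)
step 5: x0=(1.2572, -1.2138) x1=(-0.6203, -1.7704) x2=(0.1974, 0.5239) x3=(-0.9369, -0.1054)
step 6: x0=(1.2507, -1.2332) x1=(-0.6099, -1.7791) x2=(0.1953, 0.5211) x3=(-0.9452, -0.0933)
step 7: x0=(1.2442, -1.2529) x1=(-0.5992, -1.7875) x2=(0.1933, 0.5184) x3=(-0.9537, -0.0815)
step 8: x0=(1.2377, -1.2727) x1=(-0.5884, -1.7954) x2=(0.1915, 0.5159) x3=(-0.9626, -0.0699)
step 9: x0=(1.2312, -1.2927) x1=(-0.5774, -1.8029) x2=(0.1899, 0.5136) x3=(-0.9717, -0.0586)
step 10: x0=(1.2247, -1.3130) x1=(-0.5662, -1.8100) x2=(0.1884, 0.5113) x3=(-0.9812, -0.0476)
step 11: x0=(1.2182, -1.3334) x1=(-0.5548, -1.8167) x2=(0.1870, 0.5092) x3=(-0.9909, -0.0367)
step 12: x0=(1.2116, -1.3541) x1=(-0.5432, -1.8230) x2=(0.1859, 0.5072) x3=(-1.0009, -0.0261)
step 13: x0=(1.2050, -1.3750) x1=(-0.5314, -1.8290) x2=(0.1849, 0.5054) x3=(-1.0113, -0.0158)
step 14: x0=(1.1984, -1.3961) x1=(-0.5193, -1.8345) x2=(0.1840, 0.5036) x3=(-1.0219, -0.0056)
step 15: x0=(1.1917, -1.4173) x1=(-0.5071, -1.8397) x2=(0.1833, 0.5020) x3=(-1.0328, 0.0044)
step 16: x0=(1.1850, -1.4388) x1=(-0.4947, -1.8445) x2=(0.1828, 0.5004) x3=(-1.0440, 0.0141)
step 17: x0=(1.1782, -1.4605) x1=(-0.4820, -1.8489) x2=(0.1825, 0.4990) x3=(-1.0555, 0.0237)
step 18: x0=(1.1713, -1.4824) x1=(-0.4691, -1.8530) x2=(0.1823, 0.4976) x3=(-1.0672, 0.0331)
step 19: x0=(1.1643, -1.5045) x1=(-0.4560, -1.8567) x2=(0.1823, 0.4964) x3=(-1.0793, 0.0423)
step 20: x0=(1.1573, -1.5268) x1=(-0.4427, -1.8601) x2=(0.1825, 0.4952) x3=(-1.0916, 0.0513)
step 21: x0=(1.1501, -1.5493) x1=(-0.4291, -1.8631) x2=(0.1828, 0.4942) x3=(-1.1041, 0.0602)
step 22: x0=(1.1429, -1.5720) x1=(-0.4152, -1.8657) x2=(0.1833, 0.4932) x3=(-1.1170, 0.0689)
step 23: x0=(1.1355, -1.5949) x1=(-0.4011, -1.8680) x2=(0.1840, 0.4922) x3=(-1.1301, 0.0775)
step 24: x0=(1.1279, -1.6180) x1=(-0.3867, -1.8700) x2=(0.1848, 0.4914) x3=(-1.1434, 0.0859)
step 25: x0=(1.1203, -1.6413) x1=(-0.3720, -1.8716) x2=(0.1858, 0.4906) x3=(-1.1571, 0.0942)
step 26: x0=(1.1124, -1.6647) x1=(-0.3571, -1.8730) x2=(0.1870, 0.4899) x3=(-1.1709, 0.1023)
step 27: x0=(1.1044, -1.6884) x1=(-0.3418, -1.8740) x2=(0.1883, 0.4892) x3=(-1.1850, 0.1103)
step 28: x0=(1.0963, -1.7122) x1=(-0.3262, -1.8746) x2=(0.1898, 0.4886) x3=(-1.1994, 0.1182)
step 29: x0=(1.0879, -1.7362) x1=(-0.3104, -1.8750) x2=(0.1914, 0.4881) x3=(-1.2139, 0.1259)

(-0.3104, -1.8750)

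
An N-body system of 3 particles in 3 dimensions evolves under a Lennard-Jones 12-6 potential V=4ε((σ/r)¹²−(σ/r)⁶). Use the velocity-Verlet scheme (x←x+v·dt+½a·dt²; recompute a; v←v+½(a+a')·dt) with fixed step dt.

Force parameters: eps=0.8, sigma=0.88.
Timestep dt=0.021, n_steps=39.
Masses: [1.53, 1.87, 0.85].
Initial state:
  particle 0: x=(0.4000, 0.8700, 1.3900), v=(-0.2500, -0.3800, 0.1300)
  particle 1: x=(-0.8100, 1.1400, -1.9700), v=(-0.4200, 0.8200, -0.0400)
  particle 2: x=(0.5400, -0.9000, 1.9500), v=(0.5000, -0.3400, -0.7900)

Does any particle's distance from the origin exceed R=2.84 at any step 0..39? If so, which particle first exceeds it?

yes, particle 1

step 0: x0=(0.4000, 0.8700, 1.3900) x1=(-0.8100, 1.1400, -1.9700) x2=(0.5400, -0.9000, 1.9500)
step 1: x0=(0.3948, 0.8620, 1.3927) x1=(-0.8188, 1.1572, -1.9708) x2=(0.5505, -0.9071, 1.9334)
step 2: x0=(0.3895, 0.8540, 1.3955) x1=(-0.8276, 1.1744, -1.9717) x2=(0.5610, -0.9142, 1.9168)
step 3: x0=(0.3843, 0.8459, 1.3982) x1=(-0.8365, 1.1917, -1.9725) x2=(0.5715, -0.9212, 1.9002)
step 4: x0=(0.3790, 0.8378, 1.4010) x1=(-0.8453, 1.2089, -1.9734) x2=(0.5820, -0.9281, 1.8835)
step 5: x0=(0.3738, 0.8297, 1.4038) x1=(-0.8541, 1.2261, -1.9742) x2=(0.5924, -0.9350, 1.8668)
step 6: x0=(0.3686, 0.8215, 1.4065) x1=(-0.8629, 1.2433, -1.9750) x2=(0.6029, -0.9418, 1.8502)
step 7: x0=(0.3633, 0.8133, 1.4093) x1=(-0.8717, 1.2605, -1.9759) x2=(0.6134, -0.9486, 1.8335)
step 8: x0=(0.3581, 0.8051, 1.4121) x1=(-0.8806, 1.2778, -1.9767) x2=(0.6238, -0.9552, 1.8167)
step 9: x0=(0.3529, 0.7969, 1.4149) x1=(-0.8894, 1.2950, -1.9775) x2=(0.6342, -0.9619, 1.8000)
step 10: x0=(0.3477, 0.7886, 1.4177) x1=(-0.8982, 1.3122, -1.9784) x2=(0.6447, -0.9684, 1.7833)
step 11: x0=(0.3425, 0.7802, 1.4206) x1=(-0.9070, 1.3294, -1.9792) x2=(0.6551, -0.9749, 1.7665)
step 12: x0=(0.3373, 0.7718, 1.4234) x1=(-0.9158, 1.3466, -1.9801) x2=(0.6655, -0.9814, 1.7497)
step 13: x0=(0.3321, 0.7634, 1.4262) x1=(-0.9247, 1.3639, -1.9809) x2=(0.6759, -0.9877, 1.7330)
step 14: x0=(0.3269, 0.7550, 1.4291) x1=(-0.9335, 1.3811, -1.9817) x2=(0.6863, -0.9940, 1.7162)
step 15: x0=(0.3217, 0.7465, 1.4319) x1=(-0.9423, 1.3983, -1.9826) x2=(0.6966, -1.0002, 1.6994)
step 16: x0=(0.3165, 0.7380, 1.4348) x1=(-0.9511, 1.4155, -1.9834) x2=(0.7070, -1.0064, 1.6825)
step 17: x0=(0.3114, 0.7294, 1.4376) x1=(-0.9599, 1.4327, -1.9842) x2=(0.7173, -1.0125, 1.6657)
step 18: x0=(0.3062, 0.7208, 1.4405) x1=(-0.9687, 1.4500, -1.9851) x2=(0.7276, -1.0185, 1.6489)
step 19: x0=(0.3011, 0.7122, 1.4433) x1=(-0.9776, 1.4672, -1.9859) x2=(0.7379, -1.0244, 1.6320)
step 20: x0=(0.2960, 0.7035, 1.4462) x1=(-0.9864, 1.4844, -1.9867) x2=(0.7482, -1.0303, 1.6152)
step 21: x0=(0.2908, 0.6947, 1.4491) x1=(-0.9952, 1.5016, -1.9876) x2=(0.7585, -1.0361, 1.5983)
step 22: x0=(0.2857, 0.6860, 1.4520) x1=(-1.0040, 1.5188, -1.9884) x2=(0.7687, -1.0418, 1.5815)
step 23: x0=(0.2806, 0.6772, 1.4548) x1=(-1.0128, 1.5360, -1.9892) x2=(0.7790, -1.0475, 1.5646)
step 24: x0=(0.2755, 0.6683, 1.4577) x1=(-1.0217, 1.5533, -1.9901) x2=(0.7892, -1.0531, 1.5477)
step 25: x0=(0.2705, 0.6595, 1.4606) x1=(-1.0305, 1.5705, -1.9909) x2=(0.7993, -1.0586, 1.5308)
step 26: x0=(0.2654, 0.6505, 1.4635) x1=(-1.0393, 1.5877, -1.9918) x2=(0.8095, -1.0640, 1.5139)
step 27: x0=(0.2603, 0.6416, 1.4664) x1=(-1.0481, 1.6049, -1.9926) x2=(0.8197, -1.0694, 1.4971)
step 28: x0=(0.2553, 0.6326, 1.4693) x1=(-1.0569, 1.6221, -1.9934) x2=(0.8298, -1.0747, 1.4802)
step 29: x0=(0.2503, 0.6236, 1.4721) x1=(-1.0657, 1.6394, -1.9943) x2=(0.8399, -1.0800, 1.4633)
step 30: x0=(0.2453, 0.6145, 1.4750) x1=(-1.0746, 1.6566, -1.9951) x2=(0.8499, -1.0851, 1.4464)
step 31: x0=(0.2403, 0.6054, 1.4779) x1=(-1.0834, 1.6738, -1.9959) x2=(0.8600, -1.0902, 1.4295)
step 32: x0=(0.2353, 0.5962, 1.4808) x1=(-1.0922, 1.6910, -1.9967) x2=(0.8700, -1.0953, 1.4126)
step 33: x0=(0.2303, 0.5870, 1.4837) x1=(-1.1010, 1.7082, -1.9976) x2=(0.8800, -1.1002, 1.3958)
step 34: x0=(0.2253, 0.5778, 1.4866) x1=(-1.1098, 1.7254, -1.9984) x2=(0.8900, -1.1051, 1.3789)
step 35: x0=(0.2204, 0.5686, 1.4894) x1=(-1.1186, 1.7427, -1.9992) x2=(0.8999, -1.1100, 1.3620)
step 36: x0=(0.2155, 0.5593, 1.4923) x1=(-1.1275, 1.7599, -2.0001) x2=(0.9098, -1.1148, 1.3451)
step 37: x0=(0.2105, 0.5499, 1.4952) x1=(-1.1363, 1.7771, -2.0009) x2=(0.9197, -1.1195, 1.3283)
step 38: x0=(0.2056, 0.5406, 1.4981) x1=(-1.1451, 1.7943, -2.0017) x2=(0.9296, -1.1241, 1.3114)
step 39: x0=(0.2008, 0.5312, 1.5009) x1=(-1.1539, 1.8115, -2.0026) x2=(0.9394, -1.1287, 1.2946)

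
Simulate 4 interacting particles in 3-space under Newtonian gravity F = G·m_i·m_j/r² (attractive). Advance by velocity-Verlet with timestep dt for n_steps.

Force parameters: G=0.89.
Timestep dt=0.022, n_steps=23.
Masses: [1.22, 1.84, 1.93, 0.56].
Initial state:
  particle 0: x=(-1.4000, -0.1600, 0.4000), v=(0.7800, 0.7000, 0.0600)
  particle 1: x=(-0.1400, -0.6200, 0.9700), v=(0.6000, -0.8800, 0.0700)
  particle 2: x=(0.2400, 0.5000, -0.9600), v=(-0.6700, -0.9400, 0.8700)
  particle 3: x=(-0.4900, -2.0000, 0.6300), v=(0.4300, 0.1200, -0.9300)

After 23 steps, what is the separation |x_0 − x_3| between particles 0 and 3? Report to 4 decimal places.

step 0: x0=(-1.4000, -0.1600, 0.4000) x1=(-0.1400, -0.6200, 0.9700) x2=(0.2400, 0.5000, -0.9600) x3=(-0.4900, -2.0000, 0.6300)
step 1: x0=(-1.3826, -0.1447, 0.4013) x1=(-0.1269, -0.6393, 0.9714) x2=(0.2252, 0.4793, -0.9408) x3=(-0.4805, -1.9971, 0.6096)
step 2: x0=(-1.3647, -0.1294, 0.4027) x1=(-0.1140, -0.6586, 0.9726) x2=(0.2103, 0.4584, -0.9213) x3=(-0.4710, -1.9936, 0.5891)
step 3: x0=(-1.3464, -0.1144, 0.4042) x1=(-0.1014, -0.6778, 0.9734) x2=(0.1953, 0.4374, -0.9016) x3=(-0.4614, -1.9897, 0.5688)
step 4: x0=(-1.3276, -0.0994, 0.4056) x1=(-0.0889, -0.6970, 0.9740) x2=(0.1801, 0.4162, -0.8817) x3=(-0.4517, -1.9851, 0.5485)
step 5: x0=(-1.3083, -0.0846, 0.4071) x1=(-0.0766, -0.7160, 0.9744) x2=(0.1649, 0.3949, -0.8616) x3=(-0.4419, -1.9800, 0.5282)
step 6: x0=(-1.2886, -0.0700, 0.4085) x1=(-0.0646, -0.7350, 0.9744) x2=(0.1495, 0.3735, -0.8412) x3=(-0.4321, -1.9743, 0.5080)
step 7: x0=(-1.2684, -0.0555, 0.4100) x1=(-0.0527, -0.7540, 0.9742) x2=(0.1340, 0.3519, -0.8205) x3=(-0.4221, -1.9681, 0.4879)
step 8: x0=(-1.2477, -0.0411, 0.4114) x1=(-0.0411, -0.7728, 0.9736) x2=(0.1184, 0.3302, -0.7996) x3=(-0.4121, -1.9612, 0.4679)
step 9: x0=(-1.2266, -0.0270, 0.4129) x1=(-0.0297, -0.7915, 0.9728) x2=(0.1026, 0.3083, -0.7785) x3=(-0.4020, -1.9538, 0.4480)
step 10: x0=(-1.2050, -0.0130, 0.4143) x1=(-0.0184, -0.8102, 0.9717) x2=(0.0867, 0.2862, -0.7570) x3=(-0.3918, -1.9457, 0.4283)
step 11: x0=(-1.1829, 0.0008, 0.4156) x1=(-0.0074, -0.8287, 0.9703) x2=(0.0707, 0.2640, -0.7353) x3=(-0.3815, -1.9370, 0.4086)
step 12: x0=(-1.1603, 0.0145, 0.4168) x1=(0.0034, -0.8471, 0.9685) x2=(0.0545, 0.2417, -0.7133) x3=(-0.3710, -1.9277, 0.3891)
step 13: x0=(-1.1373, 0.0279, 0.4180) x1=(0.0140, -0.8655, 0.9665) x2=(0.0382, 0.2191, -0.6909) x3=(-0.3605, -1.9178, 0.3698)
step 14: x0=(-1.1137, 0.0411, 0.4191) x1=(0.0245, -0.8837, 0.9641) x2=(0.0217, 0.1964, -0.6683) x3=(-0.3498, -1.9072, 0.3506)
step 15: x0=(-1.0897, 0.0541, 0.4201) x1=(0.0347, -0.9018, 0.9614) x2=(0.0050, 0.1735, -0.6453) x3=(-0.3390, -1.8960, 0.3316)
step 16: x0=(-1.0652, 0.0669, 0.4209) x1=(0.0447, -0.9197, 0.9583) x2=(-0.0118, 0.1505, -0.6219) x3=(-0.3280, -1.8841, 0.3129)
step 17: x0=(-1.0401, 0.0795, 0.4215) x1=(0.0545, -0.9376, 0.9549) x2=(-0.0287, 0.1272, -0.5982) x3=(-0.3170, -1.8715, 0.2943)
step 18: x0=(-1.0145, 0.0918, 0.4220) x1=(0.0641, -0.9553, 0.9511) x2=(-0.0459, 0.1038, -0.5741) x3=(-0.3057, -1.8582, 0.2760)
step 19: x0=(-0.9884, 0.1039, 0.4223) x1=(0.0735, -0.9728, 0.9470) x2=(-0.0632, 0.0802, -0.5496) x3=(-0.2943, -1.8442, 0.2579)
step 20: x0=(-0.9618, 0.1157, 0.4223) x1=(0.0827, -0.9902, 0.9425) x2=(-0.0807, 0.0565, -0.5247) x3=(-0.2828, -1.8295, 0.2402)
step 21: x0=(-0.9346, 0.1272, 0.4221) x1=(0.0917, -1.0075, 0.9377) x2=(-0.0985, 0.0325, -0.4993) x3=(-0.2710, -1.8141, 0.2227)
step 22: x0=(-0.9068, 0.1384, 0.4216) x1=(0.1005, -1.0245, 0.9324) x2=(-0.1164, 0.0084, -0.4735) x3=(-0.2591, -1.7979, 0.2055)
step 23: x0=(-0.8785, 0.1493, 0.4207) x1=(0.1090, -1.0415, 0.9267) x2=(-0.1345, -0.0159, -0.4471) x3=(-0.2470, -1.7809, 0.1887)

2.0441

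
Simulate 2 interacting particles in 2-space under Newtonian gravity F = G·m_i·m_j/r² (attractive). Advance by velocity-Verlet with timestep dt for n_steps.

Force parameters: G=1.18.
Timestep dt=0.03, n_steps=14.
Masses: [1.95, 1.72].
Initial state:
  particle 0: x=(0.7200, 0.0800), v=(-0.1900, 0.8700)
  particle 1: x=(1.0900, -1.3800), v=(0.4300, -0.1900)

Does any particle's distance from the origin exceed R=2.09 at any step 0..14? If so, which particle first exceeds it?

step 0: x0=(0.7200, 0.0800) x1=(1.0900, -1.3800)
step 1: x0=(0.7144, 0.1057) x1=(1.1028, -1.3853)
step 2: x0=(0.7090, 0.1307) x1=(1.1154, -1.3897)
step 3: x0=(0.7038, 0.1549) x1=(1.1277, -1.3933)
step 4: x0=(0.6987, 0.1785) x1=(1.1398, -1.3961)
step 5: x0=(0.6939, 0.2014) x1=(1.1518, -1.3982)
step 6: x0=(0.6892, 0.2237) x1=(1.1635, -1.3996)
step 7: x0=(0.6848, 0.2453) x1=(1.1750, -1.4002)
step 8: x0=(0.6804, 0.2664) x1=(1.1863, -1.4002)
step 9: x0=(0.6763, 0.2869) x1=(1.1975, -1.3996)
step 10: x0=(0.6724, 0.3068) x1=(1.2084, -1.3983)
step 11: x0=(0.6686, 0.3262) x1=(1.2191, -1.3964)
step 12: x0=(0.6649, 0.3451) x1=(1.2297, -1.3939)
step 13: x0=(0.6615, 0.3634) x1=(1.2400, -1.3908)
step 14: x0=(0.6582, 0.3813) x1=(1.2502, -1.3871)

no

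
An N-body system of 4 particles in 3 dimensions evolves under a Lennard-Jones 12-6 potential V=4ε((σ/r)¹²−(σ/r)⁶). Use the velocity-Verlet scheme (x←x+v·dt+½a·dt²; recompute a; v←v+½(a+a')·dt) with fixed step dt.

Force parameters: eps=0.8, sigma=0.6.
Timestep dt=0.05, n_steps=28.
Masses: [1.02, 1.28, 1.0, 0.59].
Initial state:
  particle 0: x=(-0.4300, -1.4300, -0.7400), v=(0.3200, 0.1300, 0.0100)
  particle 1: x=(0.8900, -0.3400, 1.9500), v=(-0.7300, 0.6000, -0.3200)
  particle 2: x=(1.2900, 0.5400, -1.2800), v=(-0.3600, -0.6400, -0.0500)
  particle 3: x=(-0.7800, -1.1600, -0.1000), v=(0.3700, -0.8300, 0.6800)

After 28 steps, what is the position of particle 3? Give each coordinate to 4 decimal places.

step 0: x0=(-0.4300, -1.4300, -0.7400) x1=(0.8900, -0.3400, 1.9500) x2=(1.2900, 0.5400, -1.2800) x3=(-0.7800, -1.1600, -0.1000)
step 1: x0=(-0.4157, -1.4222, -0.7365) x1=(0.8535, -0.3100, 1.9340) x2=(1.2720, 0.5080, -1.2825) x3=(-0.7586, -1.2037, -0.0712)
step 2: x0=(-0.4045, -1.4124, -0.7267) x1=(0.8170, -0.2800, 1.9180) x2=(1.2540, 0.4760, -1.2850) x3=(-0.7317, -1.2510, -0.0533)
step 3: x0=(-0.3967, -1.4009, -0.7102) x1=(0.7805, -0.2500, 1.9020) x2=(1.2360, 0.4440, -1.2875) x3=(-0.6991, -1.3010, -0.0470)
step 4: x0=(-0.3920, -1.3884, -0.6867) x1=(0.7440, -0.2200, 1.8860) x2=(1.2180, 0.4120, -1.2900) x3=(-0.6610, -1.3529, -0.0527)
step 5: x0=(-0.3889, -1.3757, -0.6596) x1=(0.7075, -0.1900, 1.8700) x2=(1.2000, 0.3800, -1.2925) x3=(-0.6202, -1.4051, -0.0647)
step 6: x0=(-0.3789, -1.3621, -0.6499) x1=(0.6710, -0.1600, 1.8540) x2=(1.1819, 0.3479, -1.2950) x3=(-0.5912, -1.4588, -0.0466)
step 7: x0=(-0.3648, -1.3467, -0.6520) x1=(0.6345, -0.1300, 1.8379) x2=(1.1639, 0.3159, -1.2975) x3=(-0.5693, -1.5157, -0.0080)
step 8: x0=(-0.3522, -1.3324, -0.6495) x1=(0.5980, -0.1000, 1.8219) x2=(1.1459, 0.2839, -1.2999) x3=(-0.5449, -1.5705, 0.0225)
step 9: x0=(-0.3417, -1.3207, -0.6399) x1=(0.5615, -0.0700, 1.8059) x2=(1.1279, 0.2519, -1.3024) x3=(-0.5169, -1.6210, 0.0408)
step 10: x0=(-0.3328, -1.3120, -0.6234) x1=(0.5249, -0.0400, 1.7899) x2=(1.1098, 0.2198, -1.3049) x3=(-0.4860, -1.6663, 0.0472)
step 11: x0=(-0.3255, -1.3066, -0.6005) x1=(0.4884, -0.0101, 1.7739) x2=(1.0918, 0.1878, -1.3074) x3=(-0.4524, -1.7057, 0.0425)
step 12: x0=(-0.3194, -1.3053, -0.5712) x1=(0.4519, 0.0199, 1.7578) x2=(1.0737, 0.1557, -1.3098) x3=(-0.4167, -1.7382, 0.0267)
step 13: x0=(-0.3143, -1.3084, -0.5357) x1=(0.4154, 0.0499, 1.7418) x2=(1.0557, 0.1237, -1.3123) x3=(-0.3792, -1.7628, 0.0001)
step 14: x0=(-0.3098, -1.3155, -0.4954) x1=(0.3789, 0.0799, 1.7258) x2=(1.0376, 0.0916, -1.3148) x3=(-0.3407, -1.7806, -0.0346)
step 15: x0=(-0.3049, -1.3174, -0.4605) x1=(0.3424, 0.1099, 1.7097) x2=(1.0195, 0.0595, -1.3172) x3=(-0.3028, -1.8076, -0.0602)
step 16: x0=(-0.3001, -1.3002, -0.4409) x1=(0.3059, 0.1398, 1.6937) x2=(1.0014, 0.0274, -1.3197) x3=(-0.2648, -1.8672, -0.0591)
step 17: x0=(-0.2951, -1.2855, -0.4198) x1=(0.2693, 0.1698, 1.6776) x2=(0.9833, -0.0047, -1.3221) x3=(-0.2271, -1.9227, -0.0608)
step 18: x0=(-0.2894, -1.2774, -0.3949) x1=(0.2328, 0.1998, 1.6616) x2=(0.9652, -0.0368, -1.3245) x3=(-0.1905, -1.9667, -0.0690)
step 19: x0=(-0.2827, -1.2762, -0.3668) x1=(0.1963, 0.2298, 1.6455) x2=(0.9471, -0.0689, -1.3269) x3=(-0.1557, -1.9988, -0.0828)
step 20: x0=(-0.2748, -1.2814, -0.3361) x1=(0.1598, 0.2597, 1.6295) x2=(0.9290, -0.1011, -1.3293) x3=(-0.1229, -2.0197, -0.1010)
step 21: x0=(-0.2656, -1.2933, -0.3033) x1=(0.1233, 0.2897, 1.6134) x2=(0.9108, -0.1332, -1.3317) x3=(-0.0923, -2.0291, -0.1228)
step 22: x0=(-0.2547, -1.3122, -0.2688) x1=(0.0867, 0.3197, 1.5974) x2=(0.8927, -0.1654, -1.3341) x3=(-0.0647, -2.0264, -0.1477)
step 23: x0=(-0.2418, -1.3384, -0.2331) x1=(0.0502, 0.3496, 1.5813) x2=(0.8745, -0.1976, -1.3365) x3=(-0.0405, -2.0108, -0.1747)
step 24: x0=(-0.2272, -1.3705, -0.1969) x1=(0.0137, 0.3796, 1.5652) x2=(0.8563, -0.2298, -1.3388) x3=(-0.0192, -1.9852, -0.2026)
step 25: x0=(-0.2162, -1.3918, -0.1605) x1=(-0.0228, 0.4095, 1.5492) x2=(0.8381, -0.2620, -1.3411) x3=(0.0083, -1.9781, -0.2306)
step 26: x0=(-0.2143, -1.3894, -0.1214) x1=(-0.0593, 0.4395, 1.5331) x2=(0.8199, -0.2943, -1.3435) x3=(0.0516, -2.0121, -0.2636)
step 27: x0=(-0.2107, -1.3908, -0.0831) x1=(-0.0959, 0.4694, 1.5170) x2=(0.8016, -0.3265, -1.3457) x3=(0.0920, -2.0394, -0.2951)
step 28: x0=(-0.2039, -1.3990, -0.0471) x1=(-0.1324, 0.4994, 1.5009) x2=(0.7834, -0.3588, -1.3480) x3=(0.1269, -2.0548, -0.3227)

(0.1269, -2.0548, -0.3227)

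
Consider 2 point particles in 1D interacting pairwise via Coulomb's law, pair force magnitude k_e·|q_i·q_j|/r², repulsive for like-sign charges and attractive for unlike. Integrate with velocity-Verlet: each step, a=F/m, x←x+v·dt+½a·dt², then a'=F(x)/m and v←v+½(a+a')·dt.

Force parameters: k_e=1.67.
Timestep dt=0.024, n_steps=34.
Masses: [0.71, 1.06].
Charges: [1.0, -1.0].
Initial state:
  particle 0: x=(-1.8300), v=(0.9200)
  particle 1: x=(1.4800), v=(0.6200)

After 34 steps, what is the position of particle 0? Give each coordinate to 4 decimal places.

step 0: x0=(-1.8300) x1=(1.4800)
step 1: x0=(-1.8079) x1=(1.4948)
step 2: x0=(-1.7856) x1=(1.5096)
step 3: x0=(-1.7632) x1=(1.5243)
step 4: x0=(-1.7407) x1=(1.5389)
step 5: x0=(-1.7180) x1=(1.5534)
step 6: x0=(-1.6953) x1=(1.5678)
step 7: x0=(-1.6724) x1=(1.5821)
step 8: x0=(-1.6494) x1=(1.5964)
step 9: x0=(-1.6262) x1=(1.6105)
step 10: x0=(-1.6029) x1=(1.6246)
step 11: x0=(-1.5795) x1=(1.6386)
step 12: x0=(-1.5560) x1=(1.6525)
step 13: x0=(-1.5323) x1=(1.6663)
step 14: x0=(-1.5085) x1=(1.6800)
step 15: x0=(-1.4845) x1=(1.6937)
step 16: x0=(-1.4605) x1=(1.7072)
step 17: x0=(-1.4363) x1=(1.7206)
step 18: x0=(-1.4119) x1=(1.7340)
step 19: x0=(-1.3874) x1=(1.7473)
step 20: x0=(-1.3628) x1=(1.7605)
step 21: x0=(-1.3381) x1=(1.7735)
step 22: x0=(-1.3132) x1=(1.7865)
step 23: x0=(-1.2881) x1=(1.7994)
step 24: x0=(-1.2629) x1=(1.8122)
step 25: x0=(-1.2376) x1=(1.8249)
step 26: x0=(-1.2121) x1=(1.8376)
step 27: x0=(-1.1865) x1=(1.8501)
step 28: x0=(-1.1608) x1=(1.8625)
step 29: x0=(-1.1349) x1=(1.8748)
step 30: x0=(-1.1088) x1=(1.8870)
step 31: x0=(-1.0826) x1=(1.8991)
step 32: x0=(-1.0562) x1=(1.9111)
step 33: x0=(-1.0297) x1=(1.9230)
step 34: x0=(-1.0030) x1=(1.9348)

(-1.0030)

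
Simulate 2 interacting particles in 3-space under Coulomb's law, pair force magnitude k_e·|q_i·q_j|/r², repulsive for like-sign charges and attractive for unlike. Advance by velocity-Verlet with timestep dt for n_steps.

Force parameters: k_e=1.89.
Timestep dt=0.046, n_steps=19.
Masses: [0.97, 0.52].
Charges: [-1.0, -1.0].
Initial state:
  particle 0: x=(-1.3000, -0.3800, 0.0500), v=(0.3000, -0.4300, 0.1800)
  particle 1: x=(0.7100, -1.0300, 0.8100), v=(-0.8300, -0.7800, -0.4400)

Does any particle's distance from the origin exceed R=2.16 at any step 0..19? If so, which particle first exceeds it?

no

step 0: x0=(-1.3000, -0.3800, 0.0500) x1=(0.7100, -1.0300, 0.8100)
step 1: x0=(-1.2866, -0.3997, 0.0581) x1=(0.6725, -1.0661, 0.7900)
step 2: x0=(-1.2739, -0.4191, 0.0660) x1=(0.6364, -1.1027, 0.7706)
step 3: x0=(-1.2620, -0.4382, 0.0736) x1=(0.6018, -1.1398, 0.7517)
step 4: x0=(-1.2510, -0.4570, 0.0808) x1=(0.5688, -1.1775, 0.7333)
step 5: x0=(-1.2408, -0.4755, 0.0878) x1=(0.5373, -1.2158, 0.7156)
step 6: x0=(-1.2315, -0.4936, 0.0944) x1=(0.5075, -1.2548, 0.6984)
step 7: x0=(-1.2231, -0.5113, 0.1008) x1=(0.4794, -1.2946, 0.6818)
step 8: x0=(-1.2156, -0.5285, 0.1068) x1=(0.4530, -1.3351, 0.6657)
step 9: x0=(-1.2090, -0.5454, 0.1125) x1=(0.4284, -1.3765, 0.6503)
step 10: x0=(-1.2035, -0.5617, 0.1178) x1=(0.4056, -1.4189, 0.6355)
step 11: x0=(-1.1989, -0.5775, 0.1229) x1=(0.3846, -1.4621, 0.6213)
step 12: x0=(-1.1953, -0.5928, 0.1277) x1=(0.3654, -1.5065, 0.6076)
step 13: x0=(-1.1927, -0.6074, 0.1321) x1=(0.3481, -1.5518, 0.5945)
step 14: x0=(-1.1910, -0.6215, 0.1363) x1=(0.3326, -1.5983, 0.5819)
step 15: x0=(-1.1903, -0.6350, 0.1402) x1=(0.3189, -1.6460, 0.5699)
step 16: x0=(-1.1906, -0.6478, 0.1438) x1=(0.3069, -1.6949, 0.5584)
step 17: x0=(-1.1918, -0.6600, 0.1471) x1=(0.2968, -1.7449, 0.5474)
step 18: x0=(-1.1940, -0.6715, 0.1502) x1=(0.2883, -1.7963, 0.5368)
step 19: x0=(-1.1970, -0.6823, 0.1531) x1=(0.2815, -1.8488, 0.5266)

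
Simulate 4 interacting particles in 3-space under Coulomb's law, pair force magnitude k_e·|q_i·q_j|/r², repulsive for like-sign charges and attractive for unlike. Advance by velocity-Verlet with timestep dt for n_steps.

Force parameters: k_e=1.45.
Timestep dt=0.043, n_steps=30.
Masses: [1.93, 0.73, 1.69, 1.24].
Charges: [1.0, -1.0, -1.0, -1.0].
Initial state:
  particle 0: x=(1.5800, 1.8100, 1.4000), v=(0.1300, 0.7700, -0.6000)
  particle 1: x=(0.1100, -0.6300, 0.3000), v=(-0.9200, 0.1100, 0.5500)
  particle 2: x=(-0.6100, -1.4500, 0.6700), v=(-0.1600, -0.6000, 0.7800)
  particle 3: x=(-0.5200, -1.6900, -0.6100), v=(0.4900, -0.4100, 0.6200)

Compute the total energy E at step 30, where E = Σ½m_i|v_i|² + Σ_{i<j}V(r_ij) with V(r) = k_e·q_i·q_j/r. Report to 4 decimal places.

step 0: x0=(1.5800, 1.8100, 1.4000) x1=(0.1100, -0.6300, 0.3000) x2=(-0.6100, -1.4500, 0.6700) x3=(-0.5200, -1.6900, -0.6100)
step 1: x0=(1.5855, 1.8430, 1.3742) x1=(0.0717, -0.6236, 0.3237) x2=(-0.6173, -1.4761, 0.7042) x3=(-0.4991, -1.7080, -0.5842)
step 2: x0=(1.5909, 1.8757, 1.3482) x1=(0.0358, -0.6137, 0.3477) x2=(-0.6252, -1.5028, 0.7397) x3=(-0.4783, -1.7269, -0.5602)
step 3: x0=(1.5961, 1.9083, 1.3222) x1=(0.0022, -0.6004, 0.3718) x2=(-0.6339, -1.5302, 0.7765) x3=(-0.4577, -1.7465, -0.5378)
step 4: x0=(1.6012, 1.9405, 1.2961) x1=(-0.0295, -0.5836, 0.3960) x2=(-0.6433, -1.5582, 0.8145) x3=(-0.4371, -1.7669, -0.5172)
step 5: x0=(1.6061, 1.9726, 1.2699) x1=(-0.0593, -0.5634, 0.4205) x2=(-0.6532, -1.5868, 0.8537) x3=(-0.4166, -1.7881, -0.4981)
step 6: x0=(1.6109, 2.0044, 1.2436) x1=(-0.0875, -0.5399, 0.4451) x2=(-0.6637, -1.6161, 0.8941) x3=(-0.3960, -1.8101, -0.4806)
step 7: x0=(1.6155, 2.0360, 1.2173) x1=(-0.1142, -0.5132, 0.4699) x2=(-0.6747, -1.6459, 0.9356) x3=(-0.3753, -1.8328, -0.4647)
step 8: x0=(1.6200, 2.0673, 1.1909) x1=(-0.1397, -0.4833, 0.4948) x2=(-0.6863, -1.6763, 0.9781) x3=(-0.3545, -1.8562, -0.4501)
step 9: x0=(1.6244, 2.0985, 1.1645) x1=(-0.1641, -0.4505, 0.5199) x2=(-0.6982, -1.7073, 1.0217) x3=(-0.3336, -1.8803, -0.4369)
step 10: x0=(1.6286, 2.1294, 1.1380) x1=(-0.1875, -0.4149, 0.5452) x2=(-0.7105, -1.7387, 1.0661) x3=(-0.3124, -1.9050, -0.4250)
step 11: x0=(1.6327, 2.1601, 1.1115) x1=(-0.2101, -0.3766, 0.5706) x2=(-0.7233, -1.7706, 1.1114) x3=(-0.2910, -1.9303, -0.4143)
step 12: x0=(1.6366, 2.1905, 1.0849) x1=(-0.2320, -0.3358, 0.5962) x2=(-0.7363, -1.8030, 1.1576) x3=(-0.2694, -1.9561, -0.4047)
step 13: x0=(1.6404, 2.2208, 1.0583) x1=(-0.2532, -0.2927, 0.6219) x2=(-0.7497, -1.8357, 1.2045) x3=(-0.2475, -1.9824, -0.3962)
step 14: x0=(1.6441, 2.2508, 1.0316) x1=(-0.2738, -0.2474, 0.6477) x2=(-0.7633, -1.8689, 1.2521) x3=(-0.2254, -2.0092, -0.3887)
step 15: x0=(1.6476, 2.2807, 1.0049) x1=(-0.2940, -0.2000, 0.6736) x2=(-0.7772, -1.9023, 1.3003) x3=(-0.2030, -2.0364, -0.3820)
step 16: x0=(1.6510, 2.3103, 0.9782) x1=(-0.3136, -0.1507, 0.6996) x2=(-0.7914, -1.9361, 1.3492) x3=(-0.1803, -2.0640, -0.3763)
step 17: x0=(1.6543, 2.3397, 0.9515) x1=(-0.3329, -0.0995, 0.7257) x2=(-0.8057, -1.9701, 1.3987) x3=(-0.1573, -2.0919, -0.3713)
step 18: x0=(1.6574, 2.3689, 0.9247) x1=(-0.3518, -0.0467, 0.7518) x2=(-0.8203, -2.0045, 1.4487) x3=(-0.1341, -2.1202, -0.3671)
step 19: x0=(1.6604, 2.3979, 0.8980) x1=(-0.3703, 0.0078, 0.7781) x2=(-0.8351, -2.0390, 1.4992) x3=(-0.1106, -2.1488, -0.3635)
step 20: x0=(1.6632, 2.4267, 0.8712) x1=(-0.3885, 0.0638, 0.8044) x2=(-0.8500, -2.0738, 1.5501) x3=(-0.0868, -2.1776, -0.3606)
step 21: x0=(1.6659, 2.4553, 0.8444) x1=(-0.4064, 0.1212, 0.8307) x2=(-0.8652, -2.1088, 1.6015) x3=(-0.0628, -2.2067, -0.3583)
step 22: x0=(1.6685, 2.4837, 0.8176) x1=(-0.4239, 0.1799, 0.8571) x2=(-0.8805, -2.1440, 1.6533) x3=(-0.0386, -2.2360, -0.3566)
step 23: x0=(1.6710, 2.5119, 0.7908) x1=(-0.4412, 0.2399, 0.8835) x2=(-0.8959, -2.1793, 1.7055) x3=(-0.0140, -2.2655, -0.3554)
step 24: x0=(1.6733, 2.5399, 0.7640) x1=(-0.4582, 0.3011, 0.9099) x2=(-0.9115, -2.2148, 1.7581) x3=(0.0107, -2.2952, -0.3548)
step 25: x0=(1.6754, 2.5677, 0.7372) x1=(-0.4749, 0.3634, 0.9363) x2=(-0.9272, -2.2505, 1.8109) x3=(0.0357, -2.3251, -0.3545)
step 26: x0=(1.6775, 2.5954, 0.7104) x1=(-0.4914, 0.4268, 0.9628) x2=(-0.9430, -2.2863, 1.8641) x3=(0.0609, -2.3551, -0.3547)
step 27: x0=(1.6794, 2.6228, 0.6836) x1=(-0.5075, 0.4912, 0.9892) x2=(-0.9589, -2.3222, 1.9176) x3=(0.0863, -2.3852, -0.3553)
step 28: x0=(1.6811, 2.6501, 0.6569) x1=(-0.5234, 0.5565, 1.0156) x2=(-0.9750, -2.3583, 1.9713) x3=(0.1119, -2.4155, -0.3563)
step 29: x0=(1.6827, 2.6771, 0.6301) x1=(-0.5390, 0.6228, 1.0419) x2=(-0.9912, -2.3944, 2.0254) x3=(0.1377, -2.4458, -0.3577)
step 30: x0=(1.6842, 2.7040, 0.6034) x1=(-0.5544, 0.6900, 1.0683) x2=(-1.0074, -2.4307, 2.0796) x3=(0.1637, -2.4763, -0.3594)
step 0 velocities: v0=(0.1300, 0.7700, -0.6000) v1=(-0.9200, 0.1100, 0.5500) v2=(-0.1600, -0.6000, 0.7800) v3=(0.4900, -0.4100, 0.6200)
step 0: KE=2.6910, PE=2.1588, E=4.8497
step 30 velocities: v0=(0.0326, 0.6235, -0.6212) v1=(-0.3534, 1.5719, 0.6118) v2=(-0.3792, -0.8443, 1.2643) v3=(0.6068, -0.7097, -0.0434)
step 30: KE=4.4489, PE=0.3998, E=4.8487

4.8487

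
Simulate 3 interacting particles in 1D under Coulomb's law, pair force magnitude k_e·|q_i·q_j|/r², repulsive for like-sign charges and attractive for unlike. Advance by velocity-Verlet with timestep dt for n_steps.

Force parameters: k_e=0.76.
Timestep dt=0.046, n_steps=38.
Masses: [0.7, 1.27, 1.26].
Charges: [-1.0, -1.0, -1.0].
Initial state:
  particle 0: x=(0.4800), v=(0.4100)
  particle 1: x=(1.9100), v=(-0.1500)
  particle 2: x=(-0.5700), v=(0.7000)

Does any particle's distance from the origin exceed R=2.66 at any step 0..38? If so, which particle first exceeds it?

no

step 0: x0=(0.4800) x1=(1.9100) x2=(-0.5700)
step 1: x0=(0.4993) x1=(1.9035) x2=(-0.5385)
step 2: x0=(0.5196) x1=(1.8979) x2=(-0.5084)
step 3: x0=(0.5409) x1=(1.8931) x2=(-0.4797)
step 4: x0=(0.5631) x1=(1.8893) x2=(-0.4524)
step 5: x0=(0.5863) x1=(1.8864) x2=(-0.4267)
step 6: x0=(0.6103) x1=(1.8845) x2=(-0.4024)
step 7: x0=(0.6352) x1=(1.8837) x2=(-0.3796)
step 8: x0=(0.6608) x1=(1.8838) x2=(-0.3583)
step 9: x0=(0.6870) x1=(1.8851) x2=(-0.3385)
step 10: x0=(0.7139) x1=(1.8876) x2=(-0.3201)
step 11: x0=(0.7413) x1=(1.8912) x2=(-0.3032)
step 12: x0=(0.7690) x1=(1.8960) x2=(-0.2877)
step 13: x0=(0.7969) x1=(1.9021) x2=(-0.2737)
step 14: x0=(0.8250) x1=(1.9095) x2=(-0.2610)
step 15: x0=(0.8531) x1=(1.9182) x2=(-0.2497)
step 16: x0=(0.8810) x1=(1.9283) x2=(-0.2397)
step 17: x0=(0.9087) x1=(1.9399) x2=(-0.2310)
step 18: x0=(0.9360) x1=(1.9529) x2=(-0.2235)
step 19: x0=(0.9628) x1=(1.9674) x2=(-0.2173)
step 20: x0=(0.9889) x1=(1.9834) x2=(-0.2123)
step 21: x0=(1.0144) x1=(2.0010) x2=(-0.2084)
step 22: x0=(1.0389) x1=(2.0201) x2=(-0.2056)
step 23: x0=(1.0626) x1=(2.0408) x2=(-0.2039)
step 24: x0=(1.0854) x1=(2.0630) x2=(-0.2032)
step 25: x0=(1.1071) x1=(2.0869) x2=(-0.2036)
step 26: x0=(1.1277) x1=(2.1123) x2=(-0.2049)
step 27: x0=(1.1473) x1=(2.1392) x2=(-0.2072)
step 28: x0=(1.1658) x1=(2.1677) x2=(-0.2104)
step 29: x0=(1.1832) x1=(2.1976) x2=(-0.2146)
step 30: x0=(1.1995) x1=(2.2290) x2=(-0.2196)
step 31: x0=(1.2149) x1=(2.2618) x2=(-0.2254)
step 32: x0=(1.2292) x1=(2.2960) x2=(-0.2321)
step 33: x0=(1.2426) x1=(2.3314) x2=(-0.2396)
step 34: x0=(1.2551) x1=(2.3682) x2=(-0.2478)
step 35: x0=(1.2668) x1=(2.4061) x2=(-0.2568)
step 36: x0=(1.2776) x1=(2.4452) x2=(-0.2665)
step 37: x0=(1.2878) x1=(2.4854) x2=(-0.2770)
step 38: x0=(1.2973) x1=(2.5266) x2=(-0.2881)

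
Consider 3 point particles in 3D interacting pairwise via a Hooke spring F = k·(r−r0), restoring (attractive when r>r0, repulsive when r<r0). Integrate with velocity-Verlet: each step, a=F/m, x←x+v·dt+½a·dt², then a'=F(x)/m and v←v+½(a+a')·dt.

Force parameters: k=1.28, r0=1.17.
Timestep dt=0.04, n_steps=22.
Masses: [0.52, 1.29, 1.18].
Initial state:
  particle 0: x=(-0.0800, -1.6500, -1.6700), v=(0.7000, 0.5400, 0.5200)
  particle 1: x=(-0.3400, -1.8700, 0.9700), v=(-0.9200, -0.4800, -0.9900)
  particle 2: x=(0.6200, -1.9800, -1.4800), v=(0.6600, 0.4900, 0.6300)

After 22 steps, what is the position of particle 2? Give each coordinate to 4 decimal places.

step 0: x0=(-0.0800, -1.6500, -1.6700) x1=(-0.3400, -1.8700, 0.9700) x2=(0.6200, -1.9800, -1.4800)
step 1: x0=(-0.0529, -1.6283, -1.6465) x1=(-0.3763, -1.8892, 0.9281) x2=(0.6462, -1.9605, -1.4535)
step 2: x0=(-0.0279, -1.6066, -1.6177) x1=(-0.4113, -1.9081, 0.8820) x2=(0.6720, -1.9412, -1.4247)
step 3: x0=(-0.0049, -1.5850, -1.5839) x1=(-0.4452, -1.9269, 0.8317) x2=(0.6974, -1.9221, -1.3935)
step 4: x0=(0.0159, -1.5634, -1.5455) x1=(-0.4777, -1.9454, 0.7774) x2=(0.7223, -1.9033, -1.3600)
step 5: x0=(0.0345, -1.5420, -1.5027) x1=(-0.5088, -1.9635, 0.7196) x2=(0.7466, -1.8848, -1.3245)
step 6: x0=(0.0507, -1.5208, -1.4559) x1=(-0.5384, -1.9812, 0.6583) x2=(0.7704, -1.8666, -1.2871)
step 7: x0=(0.0646, -1.4999, -1.4054) x1=(-0.5666, -1.9985, 0.5938) x2=(0.7935, -1.8488, -1.2478)
step 8: x0=(0.0762, -1.4793, -1.3515) x1=(-0.5932, -2.0153, 0.5265) x2=(0.8161, -1.8314, -1.2069)
step 9: x0=(0.0854, -1.4591, -1.2947) x1=(-0.6183, -2.0316, 0.4565) x2=(0.8379, -1.8144, -1.1644)
step 10: x0=(0.0923, -1.4392, -1.2352) x1=(-0.6419, -2.0473, 0.3842) x2=(0.8592, -1.7977, -1.1205)
step 11: x0=(0.0971, -1.4197, -1.1736) x1=(-0.6639, -2.0625, 0.3099) x2=(0.8797, -1.7816, -1.0753)
step 12: x0=(0.0997, -1.4006, -1.1100) x1=(-0.6845, -2.0772, 0.2338) x2=(0.8995, -1.7658, -1.0291)
step 13: x0=(0.1003, -1.3819, -1.0449) x1=(-0.7036, -2.0913, 0.1562) x2=(0.9186, -1.7505, -0.9818)
step 14: x0=(0.0992, -1.3635, -0.9786) x1=(-0.7213, -2.1049, 0.0773) x2=(0.9370, -1.7356, -0.9337)
step 15: x0=(0.0963, -1.3453, -0.9113) x1=(-0.7376, -2.1180, -0.0027) x2=(0.9546, -1.7212, -0.8848)
step 16: x0=(0.0920, -1.3274, -0.8434) x1=(-0.7525, -2.1306, -0.0835) x2=(0.9713, -1.7072, -0.8354)
step 17: x0=(0.0863, -1.3097, -0.7750) x1=(-0.7662, -2.1427, -0.1650) x2=(0.9873, -1.6936, -0.7854)
step 18: x0=(0.0796, -1.2921, -0.7063) x1=(-0.7786, -2.1544, -0.2469) x2=(1.0023, -1.6805, -0.7350)
step 19: x0=(0.0719, -1.2746, -0.6374) x1=(-0.7898, -2.1656, -0.3293) x2=(1.0164, -1.6678, -0.6842)
step 20: x0=(0.0634, -1.2571, -0.5684) x1=(-0.7997, -2.1764, -0.4119) x2=(1.0296, -1.6556, -0.6333)
step 21: x0=(0.0542, -1.2398, -0.4993) x1=(-0.8085, -2.1868, -0.4946) x2=(1.0417, -1.6437, -0.5822)
step 22: x0=(0.0443, -1.2226, -0.4301) x1=(-0.8159, -2.1967, -0.5774) x2=(1.0527, -1.6323, -0.5311)

(1.0527, -1.6323, -0.5311)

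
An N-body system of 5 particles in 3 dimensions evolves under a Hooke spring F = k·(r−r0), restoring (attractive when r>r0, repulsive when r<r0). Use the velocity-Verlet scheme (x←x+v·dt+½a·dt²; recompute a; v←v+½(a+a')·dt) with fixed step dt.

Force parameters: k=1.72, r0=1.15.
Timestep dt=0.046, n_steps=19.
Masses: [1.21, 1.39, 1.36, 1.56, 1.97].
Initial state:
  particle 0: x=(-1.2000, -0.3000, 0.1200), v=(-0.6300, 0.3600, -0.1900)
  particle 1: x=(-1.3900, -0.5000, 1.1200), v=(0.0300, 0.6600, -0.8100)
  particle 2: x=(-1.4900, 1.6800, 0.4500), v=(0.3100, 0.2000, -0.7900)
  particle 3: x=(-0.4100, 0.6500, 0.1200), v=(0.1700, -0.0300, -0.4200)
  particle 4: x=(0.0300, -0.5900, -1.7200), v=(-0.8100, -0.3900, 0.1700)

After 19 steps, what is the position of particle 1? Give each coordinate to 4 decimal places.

step 0: x0=(-1.2000, -0.3000, 0.1200) x1=(-1.3900, -0.5000, 1.1200) x2=(-1.4900, 1.6800, 0.4500) x3=(-0.4100, 0.6500, 0.1200) x4=(0.0300, -0.5900, -1.7200)
step 1: x0=(-1.2282, -0.2822, 0.1100) x1=(-1.3871, -0.4678, 1.0796) x2=(-1.4738, 1.6842, 0.4119) x3=(-0.4027, 0.6476, 0.1001) x4=(-0.0098, -0.6058, -1.7075)
step 2: x0=(-1.2546, -0.2621, 0.0973) x1=(-1.3811, -0.4321, 1.0332) x2=(-1.4539, 1.6786, 0.3703) x3=(-0.3966, 0.6434, 0.0792) x4=(-0.0544, -0.6172, -1.6859)
step 3: x0=(-1.2793, -0.2398, 0.0818) x1=(-1.3723, -0.3931, 0.9812) x2=(-1.4305, 1.6634, 0.3254) x3=(-0.3916, 0.6372, 0.0573) x4=(-0.1036, -0.6242, -1.6556)
step 4: x0=(-1.3023, -0.2153, 0.0635) x1=(-1.3607, -0.3513, 0.9240) x2=(-1.4039, 1.6390, 0.2775) x3=(-0.3877, 0.6294, 0.0343) x4=(-0.1571, -0.6267, -1.6170)
step 5: x0=(-1.3236, -0.1889, 0.0424) x1=(-1.3466, -0.3068, 0.8621) x2=(-1.3745, 1.6058, 0.2267) x3=(-0.3849, 0.6198, 0.0104) x4=(-0.2145, -0.6249, -1.5706)
step 6: x0=(-1.3434, -0.1608, 0.0185) x1=(-1.3302, -0.2602, 0.7961) x2=(-1.3426, 1.5645, 0.1734) x3=(-0.3832, 0.6087, -0.0145) x4=(-0.2755, -0.6188, -1.5170)
step 7: x0=(-1.3616, -0.1313, -0.0082) x1=(-1.3117, -0.2117, 0.7265) x2=(-1.3084, 1.5156, 0.1178) x3=(-0.3823, 0.5962, -0.0403) x4=(-0.3396, -0.6086, -1.4569)
step 8: x0=(-1.3786, -0.1005, -0.0377) x1=(-1.2912, -0.1617, 0.6540) x2=(-1.2725, 1.4600, 0.0601) x3=(-0.3824, 0.5824, -0.0670) x4=(-0.4064, -0.5945, -1.3909)
step 9: x0=(-1.3945, -0.0687, -0.0698) x1=(-1.2691, -0.1107, 0.5791) x2=(-1.2352, 1.3985, 0.0006) x3=(-0.3830, 0.5674, -0.0944) x4=(-0.4756, -0.5768, -1.3198)
step 10: x0=(-1.4096, -0.0363, -0.1044) x1=(-1.2454, -0.0589, 0.5026) x2=(-1.1968, 1.3321, -0.0604) x3=(-0.3842, 0.5515, -0.1225) x4=(-0.5466, -0.5559, -1.2444)
step 11: x0=(-1.4244, -0.0034, -0.1414) x1=(-1.2205, -0.0068, 0.4251) x2=(-1.1577, 1.2616, -0.1226) x3=(-0.3855, 0.5346, -0.1512) x4=(-0.6191, -0.5319, -1.1656)
step 12: x0=(-1.4391, 0.0297, -0.1804) x1=(-1.1945, 0.0454, 0.3472) x2=(-1.1182, 1.1882, -0.1859) x3=(-0.3870, 0.5170, -0.1805) x4=(-0.6926, -0.5055, -1.0840)
step 13: x0=(-1.4542, 0.0626, -0.2213) x1=(-1.1676, 0.0973, 0.2696) x2=(-1.0786, 1.1127, -0.2500) x3=(-0.3881, 0.4989, -0.2102) x4=(-0.7668, -0.4770, -1.0005)
step 14: x0=(-1.4702, 0.0954, -0.2638) x1=(-1.1401, 0.1489, 0.1927) x2=(-1.0391, 1.0362, -0.3149) x3=(-0.3887, 0.4802, -0.2404) x4=(-0.8412, -0.4471, -0.9158)
step 15: x0=(-1.4875, 0.1278, -0.3074) x1=(-1.1121, 0.2000, 0.1173) x2=(-0.9999, 0.9597, -0.3805) x3=(-0.3884, 0.4611, -0.2708) x4=(-0.9156, -0.4162, -0.8305)
step 16: x0=(-1.5067, 0.1599, -0.3520) x1=(-1.0837, 0.2506, 0.0436) x2=(-0.9611, 0.8839, -0.4468) x3=(-0.3870, 0.4417, -0.3014) x4=(-0.9899, -0.3849, -0.7454)
step 17: x0=(-1.5280, 0.1917, -0.3972) x1=(-1.0553, 0.3006, -0.0279) x2=(-0.9226, 0.8096, -0.5141) x3=(-0.3841, 0.4220, -0.3321) x4=(-1.0638, -0.3540, -0.6606)
step 18: x0=(-1.5518, 0.2235, -0.4429) x1=(-1.0270, 0.3504, -0.0969) x2=(-0.8843, 0.7373, -0.5826) x3=(-0.3794, 0.4019, -0.3629) x4=(-1.1373, -0.3239, -0.5764)
step 19: x0=(-1.5782, 0.2556, -0.4890) x1=(-0.9988, 0.4003, -0.1632) x2=(-0.8462, 0.6671, -0.6528) x3=(-0.3728, 0.3814, -0.3937) x4=(-1.2106, -0.2951, -0.4927)

(-0.9988, 0.4003, -0.1632)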